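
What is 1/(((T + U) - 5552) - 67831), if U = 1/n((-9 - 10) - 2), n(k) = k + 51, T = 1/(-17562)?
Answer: -14635/1073959718 ≈ -1.3627e-5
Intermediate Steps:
T = -1/17562 ≈ -5.6941e-5
n(k) = 51 + k
U = 1/30 (U = 1/(51 + ((-9 - 10) - 2)) = 1/(51 + (-19 - 2)) = 1/(51 - 21) = 1/30 ≈ 0.033333)
1/(((T + U) - 5552) - 67831) = 1/(((-1/17562 + 1/30) - 5552) - 67831) = 1/((487/14635 - 5552) - 67831) = 1/(-81253033/14635 - 67831) = 1/(-1073959718/14635) = -14635/1073959718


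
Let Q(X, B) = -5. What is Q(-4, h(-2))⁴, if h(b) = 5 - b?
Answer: 625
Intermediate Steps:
Q(-4, h(-2))⁴ = (-5)⁴ = 625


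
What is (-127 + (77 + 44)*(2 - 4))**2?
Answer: 136161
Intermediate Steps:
(-127 + (77 + 44)*(2 - 4))**2 = (-127 + 121*(-2))**2 = (-127 - 242)**2 = (-369)**2 = 136161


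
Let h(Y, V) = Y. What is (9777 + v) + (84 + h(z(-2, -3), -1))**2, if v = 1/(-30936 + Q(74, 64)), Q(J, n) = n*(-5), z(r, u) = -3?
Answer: 510660527/31256 ≈ 16338.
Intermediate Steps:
Q(J, n) = -5*n
v = -1/31256 (v = 1/(-30936 - 5*64) = 1/(-30936 - 320) = 1/(-31256) = -1/31256 ≈ -3.1994e-5)
(9777 + v) + (84 + h(z(-2, -3), -1))**2 = (9777 - 1/31256) + (84 - 3)**2 = 305589911/31256 + 81**2 = 305589911/31256 + 6561 = 510660527/31256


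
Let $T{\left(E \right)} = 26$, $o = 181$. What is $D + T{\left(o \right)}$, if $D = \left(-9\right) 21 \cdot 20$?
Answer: $-3754$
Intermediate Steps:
$D = -3780$ ($D = \left(-189\right) 20 = -3780$)
$D + T{\left(o \right)} = -3780 + 26 = -3754$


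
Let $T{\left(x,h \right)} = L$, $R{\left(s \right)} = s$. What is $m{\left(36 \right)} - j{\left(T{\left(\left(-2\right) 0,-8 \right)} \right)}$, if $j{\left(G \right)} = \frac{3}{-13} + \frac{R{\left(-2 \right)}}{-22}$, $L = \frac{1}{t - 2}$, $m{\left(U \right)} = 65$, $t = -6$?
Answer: $\frac{9315}{143} \approx 65.14$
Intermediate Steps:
$L = - \frac{1}{8}$ ($L = \frac{1}{-6 - 2} = \frac{1}{-8} = - \frac{1}{8} \approx -0.125$)
$T{\left(x,h \right)} = - \frac{1}{8}$
$j{\left(G \right)} = - \frac{20}{143}$ ($j{\left(G \right)} = \frac{3}{-13} - \frac{2}{-22} = 3 \left(- \frac{1}{13}\right) - - \frac{1}{11} = - \frac{3}{13} + \frac{1}{11} = - \frac{20}{143}$)
$m{\left(36 \right)} - j{\left(T{\left(\left(-2\right) 0,-8 \right)} \right)} = 65 - - \frac{20}{143} = 65 + \frac{20}{143} = \frac{9315}{143}$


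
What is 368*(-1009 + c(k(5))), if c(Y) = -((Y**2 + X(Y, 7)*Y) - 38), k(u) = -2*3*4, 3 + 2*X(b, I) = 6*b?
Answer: -1218448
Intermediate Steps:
X(b, I) = -3/2 + 3*b (X(b, I) = -3/2 + (6*b)/2 = -3/2 + 3*b)
k(u) = -24 (k(u) = -6*4 = -24)
c(Y) = 38 - Y**2 - Y*(-3/2 + 3*Y) (c(Y) = -((Y**2 + (-3/2 + 3*Y)*Y) - 38) = -((Y**2 + Y*(-3/2 + 3*Y)) - 38) = -(-38 + Y**2 + Y*(-3/2 + 3*Y)) = 38 - Y**2 - Y*(-3/2 + 3*Y))
368*(-1009 + c(k(5))) = 368*(-1009 + (38 - 4*(-24)**2 + (3/2)*(-24))) = 368*(-1009 + (38 - 4*576 - 36)) = 368*(-1009 + (38 - 2304 - 36)) = 368*(-1009 - 2302) = 368*(-3311) = -1218448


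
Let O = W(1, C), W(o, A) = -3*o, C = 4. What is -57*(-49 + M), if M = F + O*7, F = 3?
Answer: 3819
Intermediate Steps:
O = -3 (O = -3*1 = -3)
M = -18 (M = 3 - 3*7 = 3 - 21 = -18)
-57*(-49 + M) = -57*(-49 - 18) = -57*(-67) = 3819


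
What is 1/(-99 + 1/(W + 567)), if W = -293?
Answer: -274/27125 ≈ -0.010101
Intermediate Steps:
1/(-99 + 1/(W + 567)) = 1/(-99 + 1/(-293 + 567)) = 1/(-99 + 1/274) = 1/(-27125/274) = -274/27125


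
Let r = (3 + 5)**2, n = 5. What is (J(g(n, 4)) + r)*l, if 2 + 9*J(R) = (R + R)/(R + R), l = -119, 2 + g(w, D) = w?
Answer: -68425/9 ≈ -7602.8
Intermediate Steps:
g(w, D) = -2 + w
J(R) = -1/9 (J(R) = -2/9 + ((R + R)/(R + R))/9 = -2/9 + ((2*R)/((2*R)))/9 = -2/9 + ((2*R)*(1/(2*R)))/9 = -2/9 + (1/9)*1 = -2/9 + 1/9 = -1/9)
r = 64 (r = 8**2 = 64)
(J(g(n, 4)) + r)*l = (-1/9 + 64)*(-119) = (575/9)*(-119) = -68425/9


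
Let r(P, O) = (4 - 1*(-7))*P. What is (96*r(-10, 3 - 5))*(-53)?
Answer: 559680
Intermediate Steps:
r(P, O) = 11*P (r(P, O) = (4 + 7)*P = 11*P)
(96*r(-10, 3 - 5))*(-53) = (96*(11*(-10)))*(-53) = (96*(-110))*(-53) = -10560*(-53) = 559680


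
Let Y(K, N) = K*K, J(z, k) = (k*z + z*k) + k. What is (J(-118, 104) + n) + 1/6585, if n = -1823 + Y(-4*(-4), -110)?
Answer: -171256094/6585 ≈ -26007.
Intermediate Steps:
J(z, k) = k + 2*k*z (J(z, k) = (k*z + k*z) + k = 2*k*z + k = k + 2*k*z)
Y(K, N) = K²
n = -1567 (n = -1823 + (-4*(-4))² = -1823 + 16² = -1823 + 256 = -1567)
(J(-118, 104) + n) + 1/6585 = (104*(1 + 2*(-118)) - 1567) + 1/6585 = (104*(1 - 236) - 1567) + 1/6585 = (104*(-235) - 1567) + 1/6585 = (-24440 - 1567) + 1/6585 = -26007 + 1/6585 = -171256094/6585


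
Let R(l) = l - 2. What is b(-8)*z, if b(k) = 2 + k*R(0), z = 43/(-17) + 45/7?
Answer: 8352/119 ≈ 70.185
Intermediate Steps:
R(l) = -2 + l
z = 464/119 (z = 43*(-1/17) + 45*(⅐) = -43/17 + 45/7 = 464/119 ≈ 3.8992)
b(k) = 2 - 2*k (b(k) = 2 + k*(-2 + 0) = 2 + k*(-2) = 2 - 2*k)
b(-8)*z = (2 - 2*(-8))*(464/119) = (2 + 16)*(464/119) = 18*(464/119) = 8352/119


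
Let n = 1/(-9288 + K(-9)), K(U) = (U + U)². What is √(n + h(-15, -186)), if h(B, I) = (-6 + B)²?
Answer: √984327627/1494 ≈ 21.000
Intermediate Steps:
K(U) = 4*U² (K(U) = (2*U)² = 4*U²)
n = -1/8964 (n = 1/(-9288 + 4*(-9)²) = 1/(-9288 + 4*81) = 1/(-9288 + 324) = 1/(-8964) = -1/8964 ≈ -0.00011156)
√(n + h(-15, -186)) = √(-1/8964 + (-6 - 15)²) = √(-1/8964 + (-21)²) = √(-1/8964 + 441) = √(3953123/8964) = √984327627/1494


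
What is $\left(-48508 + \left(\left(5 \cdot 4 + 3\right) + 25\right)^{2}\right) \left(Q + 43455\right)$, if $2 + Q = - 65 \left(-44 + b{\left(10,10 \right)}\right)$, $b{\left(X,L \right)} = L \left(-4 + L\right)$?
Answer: $-1959650252$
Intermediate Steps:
$Q = -1042$ ($Q = -2 - 65 \left(-44 + 10 \left(-4 + 10\right)\right) = -2 - 65 \left(-44 + 10 \cdot 6\right) = -2 - 65 \left(-44 + 60\right) = -2 - 1040 = -1042$)
$\left(-48508 + \left(\left(5 \cdot 4 + 3\right) + 25\right)^{2}\right) \left(Q + 43455\right) = \left(-48508 + \left(\left(5 \cdot 4 + 3\right) + 25\right)^{2}\right) \left(-1042 + 43455\right) = \left(-48508 + \left(\left(20 + 3\right) + 25\right)^{2}\right) 42413 = \left(-48508 + \left(23 + 25\right)^{2}\right) 42413 = \left(-48508 + 48^{2}\right) 42413 = \left(-48508 + 2304\right) 42413 = \left(-46204\right) 42413 = -1959650252$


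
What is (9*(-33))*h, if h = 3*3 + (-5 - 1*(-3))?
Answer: -2079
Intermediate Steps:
h = 7 (h = 9 + (-5 + 3) = 9 - 2 = 7)
(9*(-33))*h = (9*(-33))*7 = -297*7 = -2079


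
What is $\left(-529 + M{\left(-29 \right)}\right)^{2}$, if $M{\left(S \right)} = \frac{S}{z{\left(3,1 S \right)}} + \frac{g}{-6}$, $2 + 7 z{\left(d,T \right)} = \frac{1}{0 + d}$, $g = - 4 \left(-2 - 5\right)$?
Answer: $\frac{38167684}{225} \approx 1.6963 \cdot 10^{5}$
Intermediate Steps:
$g = 28$ ($g = \left(-4\right) \left(-7\right) = 28$)
$z{\left(d,T \right)} = - \frac{2}{7} + \frac{1}{7 d}$ ($z{\left(d,T \right)} = - \frac{2}{7} + \frac{1}{7 \left(0 + d\right)} = - \frac{2}{7} + \frac{1}{7 d}$)
$M{\left(S \right)} = - \frac{14}{3} - \frac{21 S}{5}$ ($M{\left(S \right)} = \frac{S}{\frac{1}{7} \cdot \frac{1}{3} \left(1 - 6\right)} + \frac{28}{-6} = \frac{S}{\frac{1}{7} \cdot \frac{1}{3} \left(1 - 6\right)} + 28 \left(- \frac{1}{6}\right) = \frac{S}{\frac{1}{7} \cdot \frac{1}{3} \left(-5\right)} - \frac{14}{3} = \frac{S}{- \frac{5}{21}} - \frac{14}{3} = S \left(- \frac{21}{5}\right) - \frac{14}{3} = - \frac{21 S}{5} - \frac{14}{3} = - \frac{14}{3} - \frac{21 S}{5}$)
$\left(-529 + M{\left(-29 \right)}\right)^{2} = \left(-529 - - \frac{1757}{15}\right)^{2} = \left(-529 + \left(- \frac{14}{3} + \frac{609}{5}\right)\right)^{2} = \left(-529 + \frac{1757}{15}\right)^{2} = \left(- \frac{6178}{15}\right)^{2} = \frac{38167684}{225}$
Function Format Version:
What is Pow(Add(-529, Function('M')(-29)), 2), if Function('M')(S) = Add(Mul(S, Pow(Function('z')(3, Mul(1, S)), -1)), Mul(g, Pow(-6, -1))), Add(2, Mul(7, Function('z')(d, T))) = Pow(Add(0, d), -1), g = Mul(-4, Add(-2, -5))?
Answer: Rational(38167684, 225) ≈ 1.6963e+5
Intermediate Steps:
g = 28 (g = Mul(-4, -7) = 28)
Function('z')(d, T) = Add(Rational(-2, 7), Mul(Rational(1, 7), Pow(d, -1))) (Function('z')(d, T) = Add(Rational(-2, 7), Mul(Rational(1, 7), Pow(Add(0, d), -1))) = Add(Rational(-2, 7), Mul(Rational(1, 7), Pow(d, -1))))
Function('M')(S) = Add(Rational(-14, 3), Mul(Rational(-21, 5), S)) (Function('M')(S) = Add(Mul(S, Pow(Mul(Rational(1, 7), Pow(3, -1), Add(1, Mul(-2, 3))), -1)), Mul(28, Pow(-6, -1))) = Add(Mul(S, Pow(Mul(Rational(1, 7), Rational(1, 3), Add(1, -6)), -1)), Mul(28, Rational(-1, 6))) = Add(Mul(S, Pow(Mul(Rational(1, 7), Rational(1, 3), -5), -1)), Rational(-14, 3)) = Add(Mul(S, Pow(Rational(-5, 21), -1)), Rational(-14, 3)) = Add(Mul(S, Rational(-21, 5)), Rational(-14, 3)) = Add(Mul(Rational(-21, 5), S), Rational(-14, 3)) = Add(Rational(-14, 3), Mul(Rational(-21, 5), S)))
Pow(Add(-529, Function('M')(-29)), 2) = Pow(Add(-529, Add(Rational(-14, 3), Mul(Rational(-21, 5), -29))), 2) = Pow(Add(-529, Add(Rational(-14, 3), Rational(609, 5))), 2) = Pow(Add(-529, Rational(1757, 15)), 2) = Pow(Rational(-6178, 15), 2) = Rational(38167684, 225)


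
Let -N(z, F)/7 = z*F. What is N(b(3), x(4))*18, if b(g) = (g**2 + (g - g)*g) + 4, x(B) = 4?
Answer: -6552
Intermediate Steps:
b(g) = 4 + g**2 (b(g) = (g**2 + 0*g) + 4 = (g**2 + 0) + 4 = g**2 + 4 = 4 + g**2)
N(z, F) = -7*F*z (N(z, F) = -7*z*F = -7*F*z)
N(b(3), x(4))*18 = -7*4*(4 + 3**2)*18 = -7*4*(4 + 9)*18 = -7*4*13*18 = -364*18 = -6552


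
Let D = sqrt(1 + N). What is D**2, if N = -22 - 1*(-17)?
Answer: -4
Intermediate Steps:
N = -5 (N = -22 + 17 = -5)
D = 2*I (D = sqrt(1 - 5) = sqrt(-4) = 2*I ≈ 2.0*I)
D**2 = (2*I)**2 = -4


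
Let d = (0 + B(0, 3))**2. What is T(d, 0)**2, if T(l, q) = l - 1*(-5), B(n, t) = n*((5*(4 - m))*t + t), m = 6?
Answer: 25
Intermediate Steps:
B(n, t) = -9*n*t (B(n, t) = n*((5*(4 - 1*6))*t + t) = n*((5*(4 - 6))*t + t) = n*((5*(-2))*t + t) = n*(-10*t + t) = n*(-9*t) = -9*n*t)
d = 0 (d = (0 - 9*0*3)**2 = (0 + 0)**2 = 0**2 = 0)
T(l, q) = 5 + l (T(l, q) = l + 5 = 5 + l)
T(d, 0)**2 = (5 + 0)**2 = 5**2 = 25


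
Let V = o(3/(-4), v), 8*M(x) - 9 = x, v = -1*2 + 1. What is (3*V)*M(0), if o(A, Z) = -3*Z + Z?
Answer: 27/4 ≈ 6.7500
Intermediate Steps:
v = -1 (v = -2 + 1 = -1)
M(x) = 9/8 + x/8
o(A, Z) = -2*Z
V = 2 (V = -2*(-1) = 2)
(3*V)*M(0) = (3*2)*(9/8 + (1/8)*0) = 6*(9/8 + 0) = 6*(9/8) = 27/4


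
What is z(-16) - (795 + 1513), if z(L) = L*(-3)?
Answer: -2260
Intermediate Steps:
z(L) = -3*L
z(-16) - (795 + 1513) = -3*(-16) - (795 + 1513) = 48 - 1*2308 = 48 - 2308 = -2260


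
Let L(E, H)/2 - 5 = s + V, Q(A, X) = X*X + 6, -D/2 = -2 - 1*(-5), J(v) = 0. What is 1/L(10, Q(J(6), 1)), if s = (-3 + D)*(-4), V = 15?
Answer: 1/112 ≈ 0.0089286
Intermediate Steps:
D = -6 (D = -2*(-2 - 1*(-5)) = -2*(-2 + 5) = -2*3 = -6)
Q(A, X) = 6 + X**2 (Q(A, X) = X**2 + 6 = 6 + X**2)
s = 36 (s = (-3 - 6)*(-4) = -9*(-4) = 36)
L(E, H) = 112 (L(E, H) = 10 + 2*(36 + 15) = 10 + 2*51 = 10 + 102 = 112)
1/L(10, Q(J(6), 1)) = 1/112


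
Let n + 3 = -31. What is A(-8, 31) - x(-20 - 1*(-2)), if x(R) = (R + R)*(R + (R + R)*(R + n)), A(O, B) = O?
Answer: 66736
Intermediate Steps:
n = -34 (n = -3 - 31 = -34)
x(R) = 2*R*(R + 2*R*(-34 + R)) (x(R) = (R + R)*(R + (R + R)*(R - 34)) = (2*R)*(R + (2*R)*(-34 + R)) = (2*R)*(R + 2*R*(-34 + R)) = 2*R*(R + 2*R*(-34 + R)))
A(-8, 31) - x(-20 - 1*(-2)) = -8 - (-20 - 1*(-2))²*(-134 + 4*(-20 - 1*(-2))) = -8 - (-20 + 2)²*(-134 + 4*(-20 + 2)) = -8 - (-18)²*(-134 + 4*(-18)) = -8 - 324*(-134 - 72) = -8 - 324*(-206) = -8 - 1*(-66744) = -8 + 66744 = 66736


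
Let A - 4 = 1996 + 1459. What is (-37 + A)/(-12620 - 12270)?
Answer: -1711/12445 ≈ -0.13749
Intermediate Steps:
A = 3459 (A = 4 + (1996 + 1459) = 4 + 3455 = 3459)
(-37 + A)/(-12620 - 12270) = (-37 + 3459)/(-12620 - 12270) = 3422/(-24890) = 3422*(-1/24890) = -1711/12445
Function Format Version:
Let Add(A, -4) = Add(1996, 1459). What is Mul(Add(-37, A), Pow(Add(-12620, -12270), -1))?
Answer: Rational(-1711, 12445) ≈ -0.13749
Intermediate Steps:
A = 3459 (A = Add(4, Add(1996, 1459)) = Add(4, 3455) = 3459)
Mul(Add(-37, A), Pow(Add(-12620, -12270), -1)) = Mul(Add(-37, 3459), Pow(Add(-12620, -12270), -1)) = Mul(3422, Pow(-24890, -1)) = Mul(3422, Rational(-1, 24890)) = Rational(-1711, 12445)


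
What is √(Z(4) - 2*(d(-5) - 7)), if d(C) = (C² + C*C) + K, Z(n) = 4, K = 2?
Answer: I*√86 ≈ 9.2736*I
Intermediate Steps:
d(C) = 2 + 2*C² (d(C) = (C² + C*C) + 2 = (C² + C²) + 2 = 2*C² + 2 = 2 + 2*C²)
√(Z(4) - 2*(d(-5) - 7)) = √(4 - 2*((2 + 2*(-5)²) - 7)) = √(4 - 2*((2 + 2*25) - 7)) = √(4 - 2*((2 + 50) - 7)) = √(4 - 2*(52 - 7)) = √(4 - 2*45) = √(4 - 90) = √(-86) = I*√86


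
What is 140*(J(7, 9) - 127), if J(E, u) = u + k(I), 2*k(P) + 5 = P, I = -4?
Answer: -17150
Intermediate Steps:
k(P) = -5/2 + P/2
J(E, u) = -9/2 + u (J(E, u) = u + (-5/2 + (½)*(-4)) = u + (-5/2 - 2) = u - 9/2 = -9/2 + u)
140*(J(7, 9) - 127) = 140*((-9/2 + 9) - 127) = 140*(9/2 - 127) = 140*(-245/2) = -17150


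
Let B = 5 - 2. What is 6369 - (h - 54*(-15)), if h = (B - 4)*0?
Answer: 5559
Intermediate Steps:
B = 3
h = 0 (h = (3 - 4)*0 = -1*0 = 0)
6369 - (h - 54*(-15)) = 6369 - (0 - 54*(-15)) = 6369 - (0 + 810) = 6369 - 1*810 = 6369 - 810 = 5559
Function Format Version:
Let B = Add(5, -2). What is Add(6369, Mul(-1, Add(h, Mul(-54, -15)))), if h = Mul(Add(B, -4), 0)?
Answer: 5559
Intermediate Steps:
B = 3
h = 0 (h = Mul(Add(3, -4), 0) = Mul(-1, 0) = 0)
Add(6369, Mul(-1, Add(h, Mul(-54, -15)))) = Add(6369, Mul(-1, Add(0, Mul(-54, -15)))) = Add(6369, Mul(-1, Add(0, 810))) = Add(6369, Mul(-1, 810)) = Add(6369, -810) = 5559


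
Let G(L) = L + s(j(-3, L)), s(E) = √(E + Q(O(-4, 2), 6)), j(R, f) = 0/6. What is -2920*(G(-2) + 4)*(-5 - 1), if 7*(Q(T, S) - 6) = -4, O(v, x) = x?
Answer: 35040 + 17520*√266/7 ≈ 75860.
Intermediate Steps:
Q(T, S) = 38/7 (Q(T, S) = 6 + (⅐)*(-4) = 6 - 4/7 = 38/7)
j(R, f) = 0 (j(R, f) = 0*(⅙) = 0)
s(E) = √(38/7 + E) (s(E) = √(E + 38/7) = √(38/7 + E))
G(L) = L + √266/7 (G(L) = L + √(266 + 49*0)/7 = L + √(266 + 0)/7 = L + √266/7)
-2920*(G(-2) + 4)*(-5 - 1) = -2920*((-2 + √266/7) + 4)*(-5 - 1) = -2920*(2 + √266/7)*(-6) = -2920*(-12 - 6*√266/7) = 35040 + 17520*√266/7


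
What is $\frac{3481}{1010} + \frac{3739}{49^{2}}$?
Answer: $\frac{12134271}{2425010} \approx 5.0038$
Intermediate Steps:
$\frac{3481}{1010} + \frac{3739}{49^{2}} = 3481 \cdot \frac{1}{1010} + \frac{3739}{2401} = \frac{3481}{1010} + 3739 \cdot \frac{1}{2401} = \frac{3481}{1010} + \frac{3739}{2401} = \frac{12134271}{2425010}$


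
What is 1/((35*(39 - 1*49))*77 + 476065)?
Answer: 1/449115 ≈ 2.2266e-6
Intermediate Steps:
1/((35*(39 - 1*49))*77 + 476065) = 1/((35*(39 - 49))*77 + 476065) = 1/((35*(-10))*77 + 476065) = 1/(-350*77 + 476065) = 1/(-26950 + 476065) = 1/449115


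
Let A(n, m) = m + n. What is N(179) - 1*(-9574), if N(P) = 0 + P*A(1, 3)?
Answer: 10290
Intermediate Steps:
N(P) = 4*P (N(P) = 0 + P*(3 + 1) = 0 + P*4 = 0 + 4*P = 4*P)
N(179) - 1*(-9574) = 4*179 - 1*(-9574) = 716 + 9574 = 10290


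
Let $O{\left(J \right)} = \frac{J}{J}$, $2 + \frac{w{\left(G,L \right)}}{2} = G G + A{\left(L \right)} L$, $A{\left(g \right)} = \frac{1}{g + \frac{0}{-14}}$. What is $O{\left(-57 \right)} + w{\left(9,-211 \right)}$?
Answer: $161$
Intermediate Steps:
$A{\left(g \right)} = \frac{1}{g}$ ($A{\left(g \right)} = \frac{1}{g + 0 \left(- \frac{1}{14}\right)} = \frac{1}{g + 0} = \frac{1}{g}$)
$w{\left(G,L \right)} = -2 + 2 G^{2}$ ($w{\left(G,L \right)} = -4 + 2 \left(G G + \frac{L}{L}\right) = -4 + 2 \left(G^{2} + 1\right) = -4 + 2 \left(1 + G^{2}\right) = -4 + \left(2 + 2 G^{2}\right) = -2 + 2 G^{2}$)
$O{\left(J \right)} = 1$
$O{\left(-57 \right)} + w{\left(9,-211 \right)} = 1 - \left(2 - 2 \cdot 9^{2}\right) = 1 + \left(-2 + 2 \cdot 81\right) = 1 + \left(-2 + 162\right) = 1 + 160 = 161$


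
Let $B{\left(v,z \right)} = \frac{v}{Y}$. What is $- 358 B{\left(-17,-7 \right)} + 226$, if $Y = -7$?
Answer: $- \frac{4504}{7} \approx -643.43$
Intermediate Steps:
$B{\left(v,z \right)} = - \frac{v}{7}$ ($B{\left(v,z \right)} = \frac{v}{-7} = v \left(- \frac{1}{7}\right) = - \frac{v}{7}$)
$- 358 B{\left(-17,-7 \right)} + 226 = - 358 \left(\left(- \frac{1}{7}\right) \left(-17\right)\right) + 226 = \left(-358\right) \frac{17}{7} + 226 = - \frac{6086}{7} + 226 = - \frac{4504}{7}$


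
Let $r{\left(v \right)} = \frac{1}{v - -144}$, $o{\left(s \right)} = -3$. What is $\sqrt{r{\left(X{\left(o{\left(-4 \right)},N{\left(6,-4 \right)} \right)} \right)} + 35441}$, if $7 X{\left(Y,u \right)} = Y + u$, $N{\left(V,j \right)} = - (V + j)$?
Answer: $\frac{\sqrt{35653971990}}{1003} \approx 188.26$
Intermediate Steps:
$N{\left(V,j \right)} = - V - j$
$X{\left(Y,u \right)} = \frac{Y}{7} + \frac{u}{7}$ ($X{\left(Y,u \right)} = \frac{Y + u}{7} = \frac{Y}{7} + \frac{u}{7}$)
$r{\left(v \right)} = \frac{1}{144 + v}$ ($r{\left(v \right)} = \frac{1}{v + 144} = \frac{1}{144 + v}$)
$\sqrt{r{\left(X{\left(o{\left(-4 \right)},N{\left(6,-4 \right)} \right)} \right)} + 35441} = \sqrt{\frac{1}{144 + \left(\frac{1}{7} \left(-3\right) + \frac{\left(-1\right) 6 - -4}{7}\right)} + 35441} = \sqrt{\frac{1}{144 - \left(\frac{3}{7} - \frac{-6 + 4}{7}\right)} + 35441} = \sqrt{\frac{1}{144 + \left(- \frac{3}{7} + \frac{1}{7} \left(-2\right)\right)} + 35441} = \sqrt{\frac{1}{144 - \frac{5}{7}} + 35441} = \sqrt{\frac{1}{\frac{1003}{7}} + 35441} = \sqrt{\frac{7}{1003} + 35441} = \sqrt{\frac{35547330}{1003}} = \frac{\sqrt{35653971990}}{1003}$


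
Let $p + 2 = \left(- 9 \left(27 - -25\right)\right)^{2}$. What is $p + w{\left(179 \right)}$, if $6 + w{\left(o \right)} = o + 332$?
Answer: $219527$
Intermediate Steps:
$w{\left(o \right)} = 326 + o$ ($w{\left(o \right)} = -6 + \left(o + 332\right) = -6 + \left(332 + o\right) = 326 + o$)
$p = 219022$ ($p = -2 + \left(- 9 \left(27 - -25\right)\right)^{2} = -2 + \left(- 9 \left(27 + 25\right)\right)^{2} = -2 + \left(\left(-9\right) 52\right)^{2} = -2 + \left(-468\right)^{2} = -2 + 219024 = 219022$)
$p + w{\left(179 \right)} = 219022 + \left(326 + 179\right) = 219022 + 505 = 219527$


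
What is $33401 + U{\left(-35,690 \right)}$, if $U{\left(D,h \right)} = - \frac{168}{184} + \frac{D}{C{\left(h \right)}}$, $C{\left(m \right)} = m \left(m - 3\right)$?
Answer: $\frac{3166528637}{94806} \approx 33400.0$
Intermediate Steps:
$C{\left(m \right)} = m \left(-3 + m\right)$
$U{\left(D,h \right)} = - \frac{21}{23} + \frac{D}{h \left(-3 + h\right)}$ ($U{\left(D,h \right)} = - \frac{168}{184} + \frac{D}{h \left(-3 + h\right)} = \left(-168\right) \frac{1}{184} + D \frac{1}{h \left(-3 + h\right)} = - \frac{21}{23} + \frac{D}{h \left(-3 + h\right)}$)
$33401 + U{\left(-35,690 \right)} = 33401 + \frac{-35 - 630 \left(-3 + 690\right)}{690 \left(-3 + 690\right)} = 33401 + \frac{-35 - 630 \cdot 687}{690 \cdot 687} = 33401 + \frac{1}{690} \cdot \frac{1}{687} \left(-35 - 432810\right) = 33401 + \frac{1}{690} \cdot \frac{1}{687} \left(-432845\right) = 33401 - \frac{86569}{94806} = \frac{3166528637}{94806}$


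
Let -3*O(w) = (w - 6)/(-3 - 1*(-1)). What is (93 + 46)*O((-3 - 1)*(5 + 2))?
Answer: -2363/3 ≈ -787.67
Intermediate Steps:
O(w) = -1 + w/6 (O(w) = -(w - 6)/(3*(-3 - 1*(-1))) = -(-6 + w)/(3*(-3 + 1)) = -(-6 + w)/(3*(-2)) = -(-6 + w)*(-1)/(3*2) = -(3 - w/2)/3 = -1 + w/6)
(93 + 46)*O((-3 - 1)*(5 + 2)) = (93 + 46)*(-1 + ((-3 - 1)*(5 + 2))/6) = 139*(-1 + (-4*7)/6) = 139*(-1 + (1/6)*(-28)) = 139*(-1 - 14/3) = 139*(-17/3) = -2363/3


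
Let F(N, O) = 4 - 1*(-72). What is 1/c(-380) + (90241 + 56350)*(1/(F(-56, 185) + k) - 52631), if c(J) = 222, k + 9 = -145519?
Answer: -814142027813479/105524 ≈ -7.7152e+9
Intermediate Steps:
F(N, O) = 76 (F(N, O) = 4 + 72 = 76)
k = -145528 (k = -9 - 145519 = -145528)
1/c(-380) + (90241 + 56350)*(1/(F(-56, 185) + k) - 52631) = 1/222 + (90241 + 56350)*(1/(76 - 145528) - 52631) = 1/222 + 146591*(1/(-145452) - 52631) = 1/222 + 146591*(-1/145452 - 52631) = 1/222 + 146591*(-7655284213/145452) = 1/222 - 66011515768699/8556 = -814142027813479/105524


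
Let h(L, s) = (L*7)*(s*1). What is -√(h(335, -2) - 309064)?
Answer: -I*√313754 ≈ -560.14*I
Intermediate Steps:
h(L, s) = 7*L*s (h(L, s) = (7*L)*s = 7*L*s)
-√(h(335, -2) - 309064) = -√(7*335*(-2) - 309064) = -√(-4690 - 309064) = -√(-313754) = -I*√313754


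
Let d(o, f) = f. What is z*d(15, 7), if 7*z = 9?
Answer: 9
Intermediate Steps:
z = 9/7 (z = (⅐)*9 = 9/7 ≈ 1.2857)
z*d(15, 7) = (9/7)*7 = 9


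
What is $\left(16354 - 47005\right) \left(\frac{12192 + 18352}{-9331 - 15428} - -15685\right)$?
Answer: $- \frac{3967407928507}{8253} \approx -4.8072 \cdot 10^{8}$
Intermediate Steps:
$\left(16354 - 47005\right) \left(\frac{12192 + 18352}{-9331 - 15428} - -15685\right) = - 30651 \left(\frac{30544}{-24759} + 15685\right) = - 30651 \left(30544 \left(- \frac{1}{24759}\right) + 15685\right) = - 30651 \left(- \frac{30544}{24759} + 15685\right) = \left(-30651\right) \frac{388314371}{24759} = - \frac{3967407928507}{8253}$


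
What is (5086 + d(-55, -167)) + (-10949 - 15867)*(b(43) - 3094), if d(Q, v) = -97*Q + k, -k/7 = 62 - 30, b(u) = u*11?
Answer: 70294933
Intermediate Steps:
b(u) = 11*u
k = -224 (k = -7*(62 - 30) = -7*32 = -224)
d(Q, v) = -224 - 97*Q (d(Q, v) = -97*Q - 224 = -224 - 97*Q)
(5086 + d(-55, -167)) + (-10949 - 15867)*(b(43) - 3094) = (5086 + (-224 - 97*(-55))) + (-10949 - 15867)*(11*43 - 3094) = (5086 + (-224 + 5335)) - 26816*(473 - 3094) = (5086 + 5111) - 26816*(-2621) = 10197 + 70284736 = 70294933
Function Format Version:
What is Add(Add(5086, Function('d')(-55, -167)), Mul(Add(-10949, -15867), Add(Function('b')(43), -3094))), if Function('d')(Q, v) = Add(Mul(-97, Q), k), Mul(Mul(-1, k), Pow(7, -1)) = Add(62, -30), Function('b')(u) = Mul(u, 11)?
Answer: 70294933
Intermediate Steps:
Function('b')(u) = Mul(11, u)
k = -224 (k = Mul(-7, Add(62, -30)) = Mul(-7, 32) = -224)
Function('d')(Q, v) = Add(-224, Mul(-97, Q)) (Function('d')(Q, v) = Add(Mul(-97, Q), -224) = Add(-224, Mul(-97, Q)))
Add(Add(5086, Function('d')(-55, -167)), Mul(Add(-10949, -15867), Add(Function('b')(43), -3094))) = Add(Add(5086, Add(-224, Mul(-97, -55))), Mul(Add(-10949, -15867), Add(Mul(11, 43), -3094))) = Add(Add(5086, Add(-224, 5335)), Mul(-26816, Add(473, -3094))) = Add(Add(5086, 5111), Mul(-26816, -2621)) = Add(10197, 70284736) = 70294933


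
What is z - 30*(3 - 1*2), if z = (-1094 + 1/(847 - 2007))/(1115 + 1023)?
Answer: -75671441/2480080 ≈ -30.512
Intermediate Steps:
z = -1269041/2480080 (z = (-1094 + 1/(-1160))/2138 = (-1094 - 1/1160)*(1/2138) = -1269041/1160*1/2138 = -1269041/2480080 ≈ -0.51169)
z - 30*(3 - 1*2) = -1269041/2480080 - 30*(3 - 1*2) = -1269041/2480080 - 30*(3 - 2) = -1269041/2480080 - 30*1 = -1269041/2480080 - 30 = -75671441/2480080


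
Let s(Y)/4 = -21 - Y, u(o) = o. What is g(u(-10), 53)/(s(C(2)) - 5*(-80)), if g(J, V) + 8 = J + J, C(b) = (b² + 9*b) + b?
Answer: -7/55 ≈ -0.12727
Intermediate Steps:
C(b) = b² + 10*b
s(Y) = -84 - 4*Y (s(Y) = 4*(-21 - Y) = -84 - 4*Y)
g(J, V) = -8 + 2*J (g(J, V) = -8 + (J + J) = -8 + 2*J)
g(u(-10), 53)/(s(C(2)) - 5*(-80)) = (-8 + 2*(-10))/((-84 - 8*(10 + 2)) - 5*(-80)) = (-8 - 20)/((-84 - 8*12) - 1*(-400)) = -28/((-84 - 4*24) + 400) = -28/((-84 - 96) + 400) = -28/(-180 + 400) = -28/220 = -28*1/220 = -7/55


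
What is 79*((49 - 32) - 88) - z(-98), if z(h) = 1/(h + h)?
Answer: -1099363/196 ≈ -5609.0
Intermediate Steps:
z(h) = 1/(2*h)
79*((49 - 32) - 88) - z(-98) = 79*((49 - 32) - 88) - 1/(2*(-98)) = 79*(17 - 88) - (-1)/(2*98) = 79*(-71) - 1*(-1/196) = -5609 + 1/196 = -1099363/196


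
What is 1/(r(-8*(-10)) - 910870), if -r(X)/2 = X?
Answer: -1/911030 ≈ -1.0977e-6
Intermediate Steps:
r(X) = -2*X
1/(r(-8*(-10)) - 910870) = 1/(-(-16)*(-10) - 910870) = 1/(-2*80 - 910870) = 1/(-160 - 910870) = 1/(-911030) = -1/911030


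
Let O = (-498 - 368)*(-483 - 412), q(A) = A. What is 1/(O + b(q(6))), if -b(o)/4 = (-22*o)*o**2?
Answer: 1/794078 ≈ 1.2593e-6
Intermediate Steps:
b(o) = 88*o**3 (b(o) = -4*(-22*o)*o**2 = -(-88)*o**3 = 88*o**3)
O = 775070 (O = -866*(-895) = 775070)
1/(O + b(q(6))) = 1/(775070 + 88*6**3) = 1/(775070 + 88*216) = 1/(775070 + 19008) = 1/794078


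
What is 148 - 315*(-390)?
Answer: 122998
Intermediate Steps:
148 - 315*(-390) = 148 + 122850 = 122998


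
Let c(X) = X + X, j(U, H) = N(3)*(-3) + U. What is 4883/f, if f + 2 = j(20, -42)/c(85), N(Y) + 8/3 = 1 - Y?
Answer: -24415/9 ≈ -2712.8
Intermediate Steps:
N(Y) = -5/3 - Y (N(Y) = -8/3 + (1 - Y) = -5/3 - Y)
j(U, H) = 14 + U (j(U, H) = (-5/3 - 1*3)*(-3) + U = (-5/3 - 3)*(-3) + U = -14/3*(-3) + U = 14 + U)
c(X) = 2*X
f = -9/5 (f = -2 + (14 + 20)/((2*85)) = -2 + 34/170 = -2 + 34*(1/170) = -2 + ⅕ = -9/5 ≈ -1.8000)
4883/f = 4883/(-9/5) = 4883*(-5/9) = -24415/9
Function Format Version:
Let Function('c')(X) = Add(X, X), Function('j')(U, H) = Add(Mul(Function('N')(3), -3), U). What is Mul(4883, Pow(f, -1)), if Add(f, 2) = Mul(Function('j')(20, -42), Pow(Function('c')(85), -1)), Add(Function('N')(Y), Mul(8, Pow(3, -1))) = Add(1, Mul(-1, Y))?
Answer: Rational(-24415, 9) ≈ -2712.8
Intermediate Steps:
Function('N')(Y) = Add(Rational(-5, 3), Mul(-1, Y)) (Function('N')(Y) = Add(Rational(-8, 3), Add(1, Mul(-1, Y))) = Add(Rational(-5, 3), Mul(-1, Y)))
Function('j')(U, H) = Add(14, U) (Function('j')(U, H) = Add(Mul(Add(Rational(-5, 3), Mul(-1, 3)), -3), U) = Add(Mul(Add(Rational(-5, 3), -3), -3), U) = Add(Mul(Rational(-14, 3), -3), U) = Add(14, U))
Function('c')(X) = Mul(2, X)
f = Rational(-9, 5) (f = Add(-2, Mul(Add(14, 20), Pow(Mul(2, 85), -1))) = Add(-2, Mul(34, Pow(170, -1))) = Add(-2, Mul(34, Rational(1, 170))) = Add(-2, Rational(1, 5)) = Rational(-9, 5) ≈ -1.8000)
Mul(4883, Pow(f, -1)) = Mul(4883, Pow(Rational(-9, 5), -1)) = Mul(4883, Rational(-5, 9)) = Rational(-24415, 9)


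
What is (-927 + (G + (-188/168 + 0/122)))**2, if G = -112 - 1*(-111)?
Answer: 1522794529/1764 ≈ 8.6326e+5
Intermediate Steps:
G = -1 (G = -112 + 111 = -1)
(-927 + (G + (-188/168 + 0/122)))**2 = (-927 + (-1 + (-188/168 + 0/122)))**2 = (-927 + (-1 + (-188*1/168 + 0*(1/122))))**2 = (-927 + (-1 + (-47/42 + 0)))**2 = (-927 + (-1 - 47/42))**2 = (-927 - 89/42)**2 = (-39023/42)**2 = 1522794529/1764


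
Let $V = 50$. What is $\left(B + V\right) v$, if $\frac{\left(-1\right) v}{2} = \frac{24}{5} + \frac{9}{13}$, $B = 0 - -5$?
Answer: $- \frac{7854}{13} \approx -604.15$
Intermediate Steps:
$B = 5$ ($B = 0 + 5 = 5$)
$v = - \frac{714}{65}$ ($v = - 2 \left(\frac{24}{5} + \frac{9}{13}\right) = \left(-2\right) \frac{357}{65} = - \frac{714}{65} \approx -10.985$)
$\left(B + V\right) v = \left(5 + 50\right) \left(- \frac{714}{65}\right) = 55 \left(- \frac{714}{65}\right) = - \frac{7854}{13}$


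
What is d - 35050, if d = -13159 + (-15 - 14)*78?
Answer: -50471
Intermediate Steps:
d = -15421 (d = -13159 - 29*78 = -13159 - 2262 = -15421)
d - 35050 = -15421 - 35050 = -50471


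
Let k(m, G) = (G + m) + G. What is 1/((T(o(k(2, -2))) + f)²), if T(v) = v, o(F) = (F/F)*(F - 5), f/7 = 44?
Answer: 1/90601 ≈ 1.1037e-5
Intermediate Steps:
f = 308 (f = 7*44 = 308)
k(m, G) = m + 2*G
o(F) = -5 + F (o(F) = 1*(-5 + F) = -5 + F)
1/((T(o(k(2, -2))) + f)²) = 1/(((-5 + (2 + 2*(-2))) + 308)²) = 1/(((-5 + (2 - 4)) + 308)²) = 1/(((-5 - 2) + 308)²) = 1/((-7 + 308)²) = 1/(301²) = 1/90601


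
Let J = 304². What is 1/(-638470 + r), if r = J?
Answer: -1/546054 ≈ -1.8313e-6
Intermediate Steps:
J = 92416
r = 92416
1/(-638470 + r) = 1/(-638470 + 92416) = 1/(-546054) = -1/546054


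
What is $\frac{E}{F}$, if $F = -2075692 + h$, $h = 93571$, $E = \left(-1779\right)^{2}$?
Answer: $- \frac{1054947}{660707} \approx -1.5967$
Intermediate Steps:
$E = 3164841$
$F = -1982121$ ($F = -2075692 + 93571 = -1982121$)
$\frac{E}{F} = \frac{3164841}{-1982121} = 3164841 \left(- \frac{1}{1982121}\right) = - \frac{1054947}{660707}$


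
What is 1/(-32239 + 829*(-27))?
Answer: -1/54622 ≈ -1.8308e-5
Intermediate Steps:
1/(-32239 + 829*(-27)) = 1/(-32239 - 22383) = 1/(-54622) = -1/54622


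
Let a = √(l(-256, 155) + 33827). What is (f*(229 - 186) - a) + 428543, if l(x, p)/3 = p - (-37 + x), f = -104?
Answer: 424071 - √35171 ≈ 4.2388e+5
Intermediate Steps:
l(x, p) = 111 - 3*x + 3*p (l(x, p) = 3*(p - (-37 + x)) = 3*(p + (37 - x)) = 3*(37 + p - x) = 111 - 3*x + 3*p)
a = √35171 (a = √((111 - 3*(-256) + 3*155) + 33827) = √((111 + 768 + 465) + 33827) = √(1344 + 33827) = √35171 ≈ 187.54)
(f*(229 - 186) - a) + 428543 = (-104*(229 - 186) - √35171) + 428543 = (-104*43 - √35171) + 428543 = (-4472 - √35171) + 428543 = 424071 - √35171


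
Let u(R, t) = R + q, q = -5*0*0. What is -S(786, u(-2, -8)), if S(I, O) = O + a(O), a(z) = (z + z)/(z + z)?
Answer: 1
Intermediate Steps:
a(z) = 1 (a(z) = (2*z)/((2*z)) = (2*z)*(1/(2*z)) = 1)
q = 0 (q = 0*0 = 0)
u(R, t) = R (u(R, t) = R + 0 = R)
S(I, O) = 1 + O (S(I, O) = O + 1 = 1 + O)
-S(786, u(-2, -8)) = -(1 - 2) = -1*(-1) = 1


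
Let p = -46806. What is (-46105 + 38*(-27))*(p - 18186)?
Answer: 3063137952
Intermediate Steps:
(-46105 + 38*(-27))*(p - 18186) = (-46105 + 38*(-27))*(-46806 - 18186) = (-46105 - 1026)*(-64992) = -47131*(-64992) = 3063137952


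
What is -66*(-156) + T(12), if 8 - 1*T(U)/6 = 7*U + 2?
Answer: 9828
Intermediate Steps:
T(U) = 36 - 42*U (T(U) = 48 - 6*(7*U + 2) = 48 - 6*(2 + 7*U) = 48 + (-12 - 42*U) = 36 - 42*U)
-66*(-156) + T(12) = -66*(-156) + (36 - 42*12) = 10296 + (36 - 504) = 10296 - 468 = 9828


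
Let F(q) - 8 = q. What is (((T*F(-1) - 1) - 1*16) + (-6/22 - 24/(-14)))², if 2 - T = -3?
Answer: 2241009/5929 ≈ 377.97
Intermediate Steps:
T = 5 (T = 2 - 1*(-3) = 2 + 3 = 5)
F(q) = 8 + q
(((T*F(-1) - 1) - 1*16) + (-6/22 - 24/(-14)))² = (((5*(8 - 1) - 1) - 1*16) + (-6/22 - 24/(-14)))² = (((5*7 - 1) - 16) + (-6*1/22 - 24*(-1/14)))² = (((35 - 1) - 16) + (-3/11 + 12/7))² = ((34 - 16) + 111/77)² = (18 + 111/77)² = (1497/77)² = 2241009/5929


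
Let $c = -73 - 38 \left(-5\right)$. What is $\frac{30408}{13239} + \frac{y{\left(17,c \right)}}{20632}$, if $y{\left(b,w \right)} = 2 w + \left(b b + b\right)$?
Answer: $\frac{52877243}{22762254} \approx 2.323$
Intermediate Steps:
$c = 117$ ($c = -73 - -190 = -73 + 190 = 117$)
$y{\left(b,w \right)} = b + b^{2} + 2 w$ ($y{\left(b,w \right)} = 2 w + \left(b^{2} + b\right) = 2 w + \left(b + b^{2}\right) = b + b^{2} + 2 w$)
$\frac{30408}{13239} + \frac{y{\left(17,c \right)}}{20632} = \frac{30408}{13239} + \frac{17 + 17^{2} + 2 \cdot 117}{20632} = 30408 \cdot \frac{1}{13239} + \left(17 + 289 + 234\right) \frac{1}{20632} = \frac{10136}{4413} + 540 \cdot \frac{1}{20632} = \frac{10136}{4413} + \frac{135}{5158} = \frac{52877243}{22762254}$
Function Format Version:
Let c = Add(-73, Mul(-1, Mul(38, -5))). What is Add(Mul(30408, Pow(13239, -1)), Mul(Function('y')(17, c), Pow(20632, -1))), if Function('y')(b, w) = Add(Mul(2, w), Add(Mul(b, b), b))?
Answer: Rational(52877243, 22762254) ≈ 2.3230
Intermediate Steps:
c = 117 (c = Add(-73, Mul(-1, -190)) = Add(-73, 190) = 117)
Function('y')(b, w) = Add(b, Pow(b, 2), Mul(2, w)) (Function('y')(b, w) = Add(Mul(2, w), Add(Pow(b, 2), b)) = Add(Mul(2, w), Add(b, Pow(b, 2))) = Add(b, Pow(b, 2), Mul(2, w)))
Add(Mul(30408, Pow(13239, -1)), Mul(Function('y')(17, c), Pow(20632, -1))) = Add(Mul(30408, Pow(13239, -1)), Mul(Add(17, Pow(17, 2), Mul(2, 117)), Pow(20632, -1))) = Add(Mul(30408, Rational(1, 13239)), Mul(Add(17, 289, 234), Rational(1, 20632))) = Add(Rational(10136, 4413), Mul(540, Rational(1, 20632))) = Add(Rational(10136, 4413), Rational(135, 5158)) = Rational(52877243, 22762254)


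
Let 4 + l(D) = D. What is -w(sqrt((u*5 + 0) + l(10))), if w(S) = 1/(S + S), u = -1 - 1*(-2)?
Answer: -sqrt(11)/22 ≈ -0.15076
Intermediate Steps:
u = 1 (u = -1 + 2 = 1)
l(D) = -4 + D
w(S) = 1/(2*S)
-w(sqrt((u*5 + 0) + l(10))) = -1/(2*(sqrt((1*5 + 0) + (-4 + 10)))) = -1/(2*(sqrt((5 + 0) + 6))) = -1/(2*(sqrt(5 + 6))) = -1/(2*(sqrt(11))) = -sqrt(11)/11/2 = -sqrt(11)/22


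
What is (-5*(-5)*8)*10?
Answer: 2000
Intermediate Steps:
(-5*(-5)*8)*10 = (25*8)*10 = 200*10 = 2000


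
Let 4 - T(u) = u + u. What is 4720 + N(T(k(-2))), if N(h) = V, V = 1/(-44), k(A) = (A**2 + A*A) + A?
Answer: 207679/44 ≈ 4720.0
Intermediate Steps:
k(A) = A + 2*A**2 (k(A) = (A**2 + A**2) + A = 2*A**2 + A = A + 2*A**2)
V = -1/44 ≈ -0.022727
T(u) = 4 - 2*u (T(u) = 4 - (u + u) = 4 - 2*u)
N(h) = -1/44
4720 + N(T(k(-2))) = 4720 - 1/44 = 207679/44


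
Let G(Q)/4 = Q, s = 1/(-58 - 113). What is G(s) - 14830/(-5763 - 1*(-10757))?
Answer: -1277953/426987 ≈ -2.9930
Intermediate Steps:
s = -1/171 (s = 1/(-171) = -1/171 ≈ -0.0058480)
G(Q) = 4*Q
G(s) - 14830/(-5763 - 1*(-10757)) = 4*(-1/171) - 14830/(-5763 - 1*(-10757)) = -4/171 - 14830/(-5763 + 10757) = -4/171 - 14830/4994 = -4/171 - 14830*1/4994 = -4/171 - 7415/2497 = -1277953/426987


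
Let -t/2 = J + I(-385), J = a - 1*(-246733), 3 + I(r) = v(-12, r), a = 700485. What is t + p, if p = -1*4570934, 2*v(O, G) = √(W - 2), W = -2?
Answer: -6465364 - 2*I ≈ -6.4654e+6 - 2.0*I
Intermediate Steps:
v(O, G) = I (v(O, G) = √(-2 - 2)/2 = √(-4)/2 = (2*I)/2 = I)
I(r) = -3 + I
J = 947218 (J = 700485 - 1*(-246733) = 700485 + 246733 = 947218)
p = -4570934
t = -1894430 - 2*I (t = -2*(947218 + (-3 + I)) = -2*(947215 + I) = -1894430 - 2*I ≈ -1.8944e+6 - 2.0*I)
t + p = (-1894430 - 2*I) - 4570934 = -6465364 - 2*I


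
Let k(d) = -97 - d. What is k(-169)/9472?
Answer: 9/1184 ≈ 0.0076014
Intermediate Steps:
k(-169)/9472 = (-97 - 1*(-169))/9472 = (-97 + 169)*(1/9472) = 72*(1/9472) = 9/1184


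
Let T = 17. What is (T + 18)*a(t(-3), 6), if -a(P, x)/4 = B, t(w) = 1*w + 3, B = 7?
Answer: -980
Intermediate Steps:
t(w) = 3 + w (t(w) = w + 3 = 3 + w)
a(P, x) = -28 (a(P, x) = -4*7 = -28)
(T + 18)*a(t(-3), 6) = (17 + 18)*(-28) = 35*(-28) = -980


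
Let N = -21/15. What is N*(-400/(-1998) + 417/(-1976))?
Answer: 149681/9870120 ≈ 0.015165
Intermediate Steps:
N = -7/5 (N = -21*1/15 = -7/5 ≈ -1.4000)
N*(-400/(-1998) + 417/(-1976)) = -7*(-400/(-1998) + 417/(-1976))/5 = -7*(-400*(-1/1998) + 417*(-1/1976))/5 = -7*(200/999 - 417/1976)/5 = -7/5*(-21383/1974024) = 149681/9870120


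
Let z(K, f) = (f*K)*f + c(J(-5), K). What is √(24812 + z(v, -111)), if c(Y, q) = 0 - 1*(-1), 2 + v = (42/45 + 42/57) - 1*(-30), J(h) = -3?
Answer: √3523172565/95 ≈ 624.80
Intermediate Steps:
v = 8456/285 (v = -2 + ((42/45 + 42/57) - 1*(-30)) = -2 + ((42*(1/45) + 42*(1/57)) + 30) = -2 + ((14/15 + 14/19) + 30) = -2 + (476/285 + 30) = -2 + 9026/285 = 8456/285 ≈ 29.670)
c(Y, q) = 1 (c(Y, q) = 0 + 1 = 1)
z(K, f) = 1 + K*f² (z(K, f) = (f*K)*f + 1 = (K*f)*f + 1 = K*f² + 1 = 1 + K*f²)
√(24812 + z(v, -111)) = √(24812 + (1 + (8456/285)*(-111)²)) = √(24812 + (1 + (8456/285)*12321)) = √(24812 + (1 + 34728792/95)) = √(24812 + 34728887/95) = √(37086027/95) = √3523172565/95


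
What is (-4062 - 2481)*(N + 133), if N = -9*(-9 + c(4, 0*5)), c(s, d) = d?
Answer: -1400202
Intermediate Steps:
N = 81 (N = -9*(-9 + 0*5) = -9*(-9 + 0) = -9*(-9) = 81)
(-4062 - 2481)*(N + 133) = (-4062 - 2481)*(81 + 133) = -6543*214 = -1400202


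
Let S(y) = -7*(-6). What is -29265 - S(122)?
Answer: -29307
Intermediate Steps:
S(y) = 42
-29265 - S(122) = -29265 - 1*42 = -29265 - 42 = -29307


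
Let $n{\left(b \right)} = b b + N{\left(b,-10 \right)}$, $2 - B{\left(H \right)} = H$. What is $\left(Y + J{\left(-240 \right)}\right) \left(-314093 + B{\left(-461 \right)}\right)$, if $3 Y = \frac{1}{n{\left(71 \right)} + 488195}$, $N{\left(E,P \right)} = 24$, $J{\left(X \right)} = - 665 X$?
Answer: $- \frac{7407090286375363}{147978} \approx -5.0055 \cdot 10^{10}$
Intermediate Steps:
$B{\left(H \right)} = 2 - H$
$n{\left(b \right)} = 24 + b^{2}$ ($n{\left(b \right)} = b b + 24 = b^{2} + 24 = 24 + b^{2}$)
$Y = \frac{1}{1479780}$ ($Y = \frac{1}{3 \left(\left(24 + 71^{2}\right) + 488195\right)} = \frac{1}{3 \left(\left(24 + 5041\right) + 488195\right)} = \frac{1}{3 \left(5065 + 488195\right)} = \frac{1}{3 \cdot 493260} = \frac{1}{3} \cdot \frac{1}{493260} = \frac{1}{1479780} \approx 6.7578 \cdot 10^{-7}$)
$\left(Y + J{\left(-240 \right)}\right) \left(-314093 + B{\left(-461 \right)}\right) = \left(\frac{1}{1479780} - -159600\right) \left(-314093 + \left(2 - -461\right)\right) = \left(\frac{1}{1479780} + 159600\right) \left(-314093 + \left(2 + 461\right)\right) = \frac{236172888001 \left(-314093 + 463\right)}{1479780} = \frac{236172888001}{1479780} \left(-313630\right) = - \frac{7407090286375363}{147978}$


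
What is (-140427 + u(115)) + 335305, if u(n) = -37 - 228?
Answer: 194613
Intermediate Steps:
u(n) = -265
(-140427 + u(115)) + 335305 = (-140427 - 265) + 335305 = -140692 + 335305 = 194613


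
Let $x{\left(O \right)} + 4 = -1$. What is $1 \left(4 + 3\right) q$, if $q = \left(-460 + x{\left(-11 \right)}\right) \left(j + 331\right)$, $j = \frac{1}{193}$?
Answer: $- \frac{207942420}{193} \approx -1.0774 \cdot 10^{6}$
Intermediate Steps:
$x{\left(O \right)} = -5$ ($x{\left(O \right)} = -4 - 1 = -5$)
$j = \frac{1}{193} \approx 0.0051813$
$q = - \frac{29706060}{193}$ ($q = \left(-460 - 5\right) \left(\frac{1}{193} + 331\right) = \left(-465\right) \frac{63884}{193} = - \frac{29706060}{193} \approx -1.5392 \cdot 10^{5}$)
$1 \left(4 + 3\right) q = 1 \left(4 + 3\right) \left(- \frac{29706060}{193}\right) = 1 \cdot 7 \left(- \frac{29706060}{193}\right) = 7 \left(- \frac{29706060}{193}\right) = - \frac{207942420}{193}$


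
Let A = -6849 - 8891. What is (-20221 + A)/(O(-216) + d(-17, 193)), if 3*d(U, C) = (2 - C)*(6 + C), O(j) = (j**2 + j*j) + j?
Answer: -107883/241279 ≈ -0.44713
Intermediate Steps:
O(j) = j + 2*j**2 (O(j) = (j**2 + j**2) + j = 2*j**2 + j = j + 2*j**2)
A = -15740
d(U, C) = (2 - C)*(6 + C)/3 (d(U, C) = ((2 - C)*(6 + C))/3 = (2 - C)*(6 + C)/3)
(-20221 + A)/(O(-216) + d(-17, 193)) = (-20221 - 15740)/(-216*(1 + 2*(-216)) + (4 - 4/3*193 - 1/3*193**2)) = -35961/(-216*(1 - 432) + (4 - 772/3 - 1/3*37249)) = -35961/(-216*(-431) + (4 - 772/3 - 37249/3)) = -35961/(93096 - 38009/3) = -35961/241279/3 = -35961*3/241279 = -107883/241279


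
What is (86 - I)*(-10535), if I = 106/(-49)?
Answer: -928800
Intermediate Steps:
I = -106/49 (I = 106*(-1/49) = -106/49 ≈ -2.1633)
(86 - I)*(-10535) = (86 - 1*(-106/49))*(-10535) = (86 + 106/49)*(-10535) = (4320/49)*(-10535) = -928800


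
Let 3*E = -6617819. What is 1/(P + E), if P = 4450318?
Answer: 3/6733135 ≈ 4.4556e-7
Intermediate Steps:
E = -6617819/3 (E = (1/3)*(-6617819) = -6617819/3 ≈ -2.2059e+6)
1/(P + E) = 1/(4450318 - 6617819/3) = 1/(6733135/3) = 3/6733135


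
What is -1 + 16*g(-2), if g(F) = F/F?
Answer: 15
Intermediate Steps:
g(F) = 1
-1 + 16*g(-2) = -1 + 16*1 = -1 + 16 = 15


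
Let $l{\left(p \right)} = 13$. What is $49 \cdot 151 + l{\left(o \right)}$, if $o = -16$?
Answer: $7412$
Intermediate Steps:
$49 \cdot 151 + l{\left(o \right)} = 49 \cdot 151 + 13 = 7399 + 13 = 7412$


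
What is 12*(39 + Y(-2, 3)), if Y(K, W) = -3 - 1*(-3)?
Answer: 468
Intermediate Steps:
Y(K, W) = 0 (Y(K, W) = -3 + 3 = 0)
12*(39 + Y(-2, 3)) = 12*(39 + 0) = 12*39 = 468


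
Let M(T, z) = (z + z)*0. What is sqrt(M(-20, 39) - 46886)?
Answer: I*sqrt(46886) ≈ 216.53*I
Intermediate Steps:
M(T, z) = 0 (M(T, z) = (2*z)*0 = 0)
sqrt(M(-20, 39) - 46886) = sqrt(0 - 46886) = sqrt(-46886) = I*sqrt(46886)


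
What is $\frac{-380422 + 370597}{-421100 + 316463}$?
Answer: $\frac{3275}{34879} \approx 0.093896$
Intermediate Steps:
$\frac{-380422 + 370597}{-421100 + 316463} = - \frac{9825}{-104637} = \left(-9825\right) \left(- \frac{1}{104637}\right) = \frac{3275}{34879}$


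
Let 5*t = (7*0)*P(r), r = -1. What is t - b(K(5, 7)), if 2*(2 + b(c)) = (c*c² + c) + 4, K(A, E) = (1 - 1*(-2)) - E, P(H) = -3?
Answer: 34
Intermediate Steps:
K(A, E) = 3 - E (K(A, E) = (1 + 2) - E = 3 - E)
t = 0 (t = ((7*0)*(-3))/5 = (0*(-3))/5 = (⅕)*0 = 0)
b(c) = c/2 + c³/2 (b(c) = -2 + ((c*c² + c) + 4)/2 = -2 + ((c³ + c) + 4)/2 = -2 + ((c + c³) + 4)/2 = -2 + (4 + c + c³)/2 = -2 + (2 + c/2 + c³/2) = c/2 + c³/2)
t - b(K(5, 7)) = 0 - (3 - 1*7)*(1 + (3 - 1*7)²)/2 = 0 - (3 - 7)*(1 + (3 - 7)²)/2 = 0 - (-4)*(1 + (-4)²)/2 = 0 - (-4)*(1 + 16)/2 = 0 - (-4)*17/2 = 0 - 1*(-34) = 0 + 34 = 34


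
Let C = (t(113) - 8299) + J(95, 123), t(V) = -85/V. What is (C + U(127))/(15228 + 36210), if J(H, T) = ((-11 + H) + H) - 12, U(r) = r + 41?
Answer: -900017/5812494 ≈ -0.15484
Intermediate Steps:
U(r) = 41 + r
J(H, T) = -23 + 2*H (J(H, T) = (-11 + 2*H) - 12 = -23 + 2*H)
C = -919001/113 (C = (-85/113 - 8299) + (-23 + 2*95) = (-85*1/113 - 8299) + (-23 + 190) = (-85/113 - 8299) + 167 = -937872/113 + 167 = -919001/113 ≈ -8132.8)
(C + U(127))/(15228 + 36210) = (-919001/113 + (41 + 127))/(15228 + 36210) = (-919001/113 + 168)/51438 = -900017/113*1/51438 = -900017/5812494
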